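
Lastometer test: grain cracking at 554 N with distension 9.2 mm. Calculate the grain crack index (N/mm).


Grain crack index = force / distension
Index = 554 / 9.2 = 60.2 N/mm


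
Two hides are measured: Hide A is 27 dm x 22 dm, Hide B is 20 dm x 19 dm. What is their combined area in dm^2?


974 dm^2


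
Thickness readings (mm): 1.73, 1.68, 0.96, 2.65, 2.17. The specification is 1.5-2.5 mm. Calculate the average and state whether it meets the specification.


Sum = 9.19
Average = 9.19 / 5 = 1.84 mm
Specification range: 1.5 to 2.5 mm
Within spec: Yes


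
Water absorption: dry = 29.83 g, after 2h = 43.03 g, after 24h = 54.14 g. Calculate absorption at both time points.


WA (2h) = (43.03 - 29.83) / 29.83 x 100 = 44.3%
WA (24h) = (54.14 - 29.83) / 29.83 x 100 = 81.5%


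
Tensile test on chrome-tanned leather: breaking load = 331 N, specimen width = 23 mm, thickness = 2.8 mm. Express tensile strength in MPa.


Cross-section = 23 x 2.8 = 64.4 mm^2
TS = 331 / 64.4 = 5.14 MPa
(1 N/mm^2 = 1 MPa)


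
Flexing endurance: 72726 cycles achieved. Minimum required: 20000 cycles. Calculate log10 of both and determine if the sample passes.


Achieved: log10 = 4.86
Required: log10 = 4.30
Passes: Yes


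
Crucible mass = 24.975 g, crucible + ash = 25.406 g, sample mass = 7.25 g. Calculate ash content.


Ash mass = 25.406 - 24.975 = 0.431 g
Ash% = 0.431 / 7.25 x 100 = 5.94%


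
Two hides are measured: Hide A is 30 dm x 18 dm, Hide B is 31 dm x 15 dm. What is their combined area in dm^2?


1005 dm^2


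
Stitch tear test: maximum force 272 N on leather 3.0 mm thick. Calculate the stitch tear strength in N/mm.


Stitch tear strength = force / thickness
STS = 272 / 3.0 = 90.7 N/mm


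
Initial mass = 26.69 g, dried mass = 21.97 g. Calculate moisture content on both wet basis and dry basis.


Wet basis = 17.7%
Dry basis = 21.5%


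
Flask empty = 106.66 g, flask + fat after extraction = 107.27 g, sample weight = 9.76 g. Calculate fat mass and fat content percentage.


Fat mass = 0.61 g
Fat content = 6.3%


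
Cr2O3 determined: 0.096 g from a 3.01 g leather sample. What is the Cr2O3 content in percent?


3.19%

Cr2O3% = 0.096 / 3.01 x 100
Cr2O3% = 3.19%


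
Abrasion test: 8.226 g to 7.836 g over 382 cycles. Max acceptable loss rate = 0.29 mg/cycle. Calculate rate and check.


Rate = 1.021 mg/cycle
Passes: No

Loss = 8.226 - 7.836 = 0.390 g
Rate = 0.390 g / 382 cycles x 1000 = 1.021 mg/cycle
Max = 0.29 mg/cycle
Passes: No


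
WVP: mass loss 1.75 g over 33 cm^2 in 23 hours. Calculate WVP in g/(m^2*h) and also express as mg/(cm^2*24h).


WVP = 1.75 / (33 x 23) x 10000 = 23.06 g/(m^2*h)
Mass loss in mg = 1.75 x 1000 = 1750 mg
Per cm^2 per 24h in mg: 1750 x 24 / (33 x 23) = 42000 / 759 = 55.34 mg/(cm^2*24h)


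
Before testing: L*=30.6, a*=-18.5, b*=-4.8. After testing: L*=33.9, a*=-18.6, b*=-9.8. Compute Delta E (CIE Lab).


dL = 33.9 - 30.6 = 3.3
da = -18.6 - (-18.5) = -0.1
db = -9.8 - (-4.8) = -5.0
dE = sqrt((3.3)^2 + (-0.1)^2 + (-5.0)^2) = 5.99


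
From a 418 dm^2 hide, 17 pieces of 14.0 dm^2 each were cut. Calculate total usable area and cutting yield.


Usable area = 238.0 dm^2
Yield = 56.9%

Total usable = 17 x 14.0 = 238.0 dm^2
Yield = 238.0 / 418 x 100 = 56.9%


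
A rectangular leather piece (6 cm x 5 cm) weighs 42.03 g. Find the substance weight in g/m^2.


14010.0 g/m^2

Area = 6 x 5 = 30 cm^2
SW = 42.03 / 30 x 10000 = 14010.0 g/m^2


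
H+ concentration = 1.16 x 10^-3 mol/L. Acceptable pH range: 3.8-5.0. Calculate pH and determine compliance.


pH = -log10(1.16 x 10^-3) = 2.94
Range: 3.8 to 5.0
Compliant: No


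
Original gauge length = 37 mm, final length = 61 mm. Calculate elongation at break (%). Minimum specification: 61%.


Extension = 61 - 37 = 24 mm
Elongation = 24 / 37 x 100 = 64.9%
Minimum required: 61%
Meets specification: Yes


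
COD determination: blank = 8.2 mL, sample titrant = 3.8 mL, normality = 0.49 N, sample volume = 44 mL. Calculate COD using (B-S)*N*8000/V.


COD = (8.2 - 3.8) x 0.49 x 8000 / 44
COD = 4.4 x 0.49 x 8000 / 44
COD = 392.0 mg/L


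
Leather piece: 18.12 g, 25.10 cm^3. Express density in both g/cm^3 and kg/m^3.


Density = 18.12 / 25.10 = 0.722 g/cm^3
Convert: 0.722 x 1000 = 722 kg/m^3


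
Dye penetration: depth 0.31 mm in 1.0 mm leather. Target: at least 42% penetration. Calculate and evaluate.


Penetration = 31.0%
Meets target: No


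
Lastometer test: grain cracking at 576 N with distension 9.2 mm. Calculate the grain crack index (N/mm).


62.6 N/mm

Grain crack index = force / distension
Index = 576 / 9.2 = 62.6 N/mm


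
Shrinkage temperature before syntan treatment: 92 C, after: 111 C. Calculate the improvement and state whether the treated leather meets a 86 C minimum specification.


Improvement = 111 - 92 = 19 C
Spec check: 111 C >= 86 C? Yes


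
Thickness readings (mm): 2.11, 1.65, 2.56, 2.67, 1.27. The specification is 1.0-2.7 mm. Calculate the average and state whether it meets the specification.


Average = 2.05 mm
Within specification: Yes


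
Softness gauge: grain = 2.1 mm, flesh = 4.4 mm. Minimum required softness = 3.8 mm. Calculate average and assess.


Average softness = 3.25 mm
Meets requirement: No

Average = (2.1 + 4.4) / 2 = 3.25 mm
Minimum = 3.8 mm
Meets requirement: No


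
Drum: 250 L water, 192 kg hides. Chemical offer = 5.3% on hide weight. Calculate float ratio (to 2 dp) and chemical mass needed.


Float ratio = 1.30
Chemical needed = 10.176 kg


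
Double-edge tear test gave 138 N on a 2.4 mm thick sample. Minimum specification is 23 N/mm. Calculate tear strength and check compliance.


Tear strength = 138 / 2.4 = 57.5 N/mm
Required minimum = 23 N/mm
Compliant: Yes


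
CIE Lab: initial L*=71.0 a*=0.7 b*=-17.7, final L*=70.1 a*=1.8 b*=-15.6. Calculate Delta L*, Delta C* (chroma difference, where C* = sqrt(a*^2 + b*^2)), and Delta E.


Delta L* = -0.9
Delta C* = -2.01
Delta E = 2.54

Delta L* = 70.1 - 71.0 = -0.9
C1* = sqrt((0.7)^2 + (-17.7)^2) = 17.714
C2* = sqrt((1.8)^2 + (-15.6)^2) = 15.704
Delta C* = 15.704 - 17.714 = -2.01
Delta E = sqrt((-0.9)^2 + (1.1)^2 + (2.1)^2) = 2.54


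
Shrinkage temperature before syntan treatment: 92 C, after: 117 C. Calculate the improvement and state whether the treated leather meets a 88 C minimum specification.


Improvement = 117 - 92 = 25 C
Spec check: 117 C >= 88 C? Yes


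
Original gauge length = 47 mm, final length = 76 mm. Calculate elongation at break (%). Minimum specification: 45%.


Extension = 76 - 47 = 29 mm
Elongation = 29 / 47 x 100 = 61.7%
Minimum required: 45%
Meets specification: Yes


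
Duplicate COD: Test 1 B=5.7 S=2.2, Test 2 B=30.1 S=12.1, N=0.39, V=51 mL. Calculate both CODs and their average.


COD1 = 214.1 mg/L
COD2 = 1101.2 mg/L
Average = 657.7 mg/L


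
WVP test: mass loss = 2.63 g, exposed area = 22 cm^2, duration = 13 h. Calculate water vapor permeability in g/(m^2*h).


91.96 g/(m^2*h)

WVP = mass_loss / (area x time) x 10000
WVP = 2.63 / (22 x 13) x 10000
WVP = 2.63 / 286 x 10000 = 91.96 g/(m^2*h)


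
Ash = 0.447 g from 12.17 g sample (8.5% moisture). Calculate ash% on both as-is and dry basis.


As-is ash = 3.67%
Dry-basis ash = 4.01%

As-is ash% = 0.447 / 12.17 x 100 = 3.67%
Dry mass = 12.17 x (100 - 8.5) / 100 = 11.13555 g
Dry-basis ash% = 0.447 / 11.13555 x 100 = 4.01%


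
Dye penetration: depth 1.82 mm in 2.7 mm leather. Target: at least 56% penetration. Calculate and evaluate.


Penetration = 67.4%
Meets target: Yes


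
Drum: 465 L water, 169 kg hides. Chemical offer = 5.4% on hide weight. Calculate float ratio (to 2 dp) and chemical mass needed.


Float ratio = 465 / 169 = 2.75
Chemical = 169 x 5.4 / 100 = 9.126 kg


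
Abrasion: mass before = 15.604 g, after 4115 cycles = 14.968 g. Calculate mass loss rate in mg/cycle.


0.155 mg/cycle

Mass loss = 15.604 - 14.968 = 0.636 g
Rate = 0.636 / 4115 x 1000 = 0.155 mg/cycle


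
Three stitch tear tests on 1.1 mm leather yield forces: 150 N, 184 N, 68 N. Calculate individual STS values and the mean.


STS1 = 136.4 N/mm
STS2 = 167.3 N/mm
STS3 = 61.8 N/mm
Mean = 121.8 N/mm

STS1 = 150 / 1.1 = 136.4 N/mm
STS2 = 184 / 1.1 = 167.3 N/mm
STS3 = 68 / 1.1 = 61.8 N/mm
Mean = (136.4 + 167.3 + 61.8) / 3 = 121.8 N/mm


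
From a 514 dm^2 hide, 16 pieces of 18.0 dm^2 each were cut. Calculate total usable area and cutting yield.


Usable area = 288.0 dm^2
Yield = 56.0%


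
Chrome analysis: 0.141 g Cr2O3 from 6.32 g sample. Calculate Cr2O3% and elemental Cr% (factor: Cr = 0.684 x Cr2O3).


Cr2O3% = 0.141 / 6.32 x 100 = 2.23%
Cr% = 2.23 x 0.684 = 1.53%


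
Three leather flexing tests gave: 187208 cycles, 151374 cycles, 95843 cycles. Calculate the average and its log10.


Average = 144808 cycles
log10 = 5.16

Average = (187208 + 151374 + 95843) / 3 = 144808 cycles
log10(144808) = 5.16


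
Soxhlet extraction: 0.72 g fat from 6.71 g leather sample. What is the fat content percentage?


Fat content = 0.72 / 6.71 x 100
Fat = 10.7%


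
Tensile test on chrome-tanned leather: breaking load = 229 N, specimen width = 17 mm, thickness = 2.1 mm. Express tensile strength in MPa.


Cross-section = 17 x 2.1 = 35.7 mm^2
TS = 229 / 35.7 = 6.41 MPa
(1 N/mm^2 = 1 MPa)


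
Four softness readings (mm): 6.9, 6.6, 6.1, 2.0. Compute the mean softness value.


Sum = 6.9 + 6.6 + 6.1 + 2.0
Mean = 21.6 / 4 = 5.40 mm


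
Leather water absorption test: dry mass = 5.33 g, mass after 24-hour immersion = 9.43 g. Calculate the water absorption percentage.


Water absorbed = 9.43 - 5.33 = 4.10 g
WA% = 4.10 / 5.33 x 100 = 76.9%


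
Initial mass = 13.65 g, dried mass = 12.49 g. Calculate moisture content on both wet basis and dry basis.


Wet basis = 8.5%
Dry basis = 9.3%

Moisture lost = 13.65 - 12.49 = 1.16 g
Wet basis MC = 1.16 / 13.65 x 100 = 8.5%
Dry basis MC = 1.16 / 12.49 x 100 = 9.3%


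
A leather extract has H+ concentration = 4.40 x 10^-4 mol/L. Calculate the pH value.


pH = -log10[H+]
pH = -log10(4.40 x 10^-4) = 3.36


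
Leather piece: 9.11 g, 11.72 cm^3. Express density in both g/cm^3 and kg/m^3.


Density = 9.11 / 11.72 = 0.777 g/cm^3
Convert: 0.777 x 1000 = 777 kg/m^3


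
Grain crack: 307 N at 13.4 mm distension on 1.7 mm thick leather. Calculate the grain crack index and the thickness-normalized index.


Crack index = 307 / 13.4 = 22.9 N/mm
Normalized = 22.9 / 1.7 = 13.5 N/mm per mm


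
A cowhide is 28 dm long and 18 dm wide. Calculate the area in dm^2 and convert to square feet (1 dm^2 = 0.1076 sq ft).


Area = 28 x 18 = 504 dm^2
Conversion: 504 x 0.1076 = 54.23 sq ft


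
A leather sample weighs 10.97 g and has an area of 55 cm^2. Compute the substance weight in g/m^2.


1994.5 g/m^2

Substance weight = mass / area x 10000
SW = 10.97 / 55 x 10000
SW = 1994.5 g/m^2


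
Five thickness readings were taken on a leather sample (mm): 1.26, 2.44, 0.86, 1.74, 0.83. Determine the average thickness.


1.43 mm


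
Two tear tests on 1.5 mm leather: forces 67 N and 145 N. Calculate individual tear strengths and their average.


Tear 1 = 44.7 N/mm
Tear 2 = 96.7 N/mm
Average = 70.7 N/mm


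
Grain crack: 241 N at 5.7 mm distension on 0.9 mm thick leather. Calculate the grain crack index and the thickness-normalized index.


Crack index = 42.3 N/mm
Normalized index = 47.0 N/mm per mm

Crack index = 241 / 5.7 = 42.3 N/mm
Normalized = 42.3 / 0.9 = 47.0 N/mm per mm


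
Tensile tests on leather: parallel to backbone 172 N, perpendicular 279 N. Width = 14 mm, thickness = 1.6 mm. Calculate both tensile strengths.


Parallel = 7.68 N/mm^2
Perpendicular = 12.46 N/mm^2

Area = 14 x 1.6 = 22.4 mm^2
TS (parallel) = 172 / 22.4 = 7.68 N/mm^2
TS (perpendicular) = 279 / 22.4 = 12.46 N/mm^2


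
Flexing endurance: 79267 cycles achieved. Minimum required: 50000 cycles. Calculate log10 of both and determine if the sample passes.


log10(79267) = 4.90
log10(50000) = 4.70
Passes: Yes


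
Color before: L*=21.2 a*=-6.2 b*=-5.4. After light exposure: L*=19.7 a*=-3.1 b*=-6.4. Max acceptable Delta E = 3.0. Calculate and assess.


dL = -1.5, da = 3.1, db = -1.0
dE = sqrt((-1.5)^2 + (3.1)^2 + (-1.0)^2) = 3.59
Max = 3.0
Passes: No


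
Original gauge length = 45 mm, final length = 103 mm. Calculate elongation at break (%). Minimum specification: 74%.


Elongation = 128.9%
Meets spec: Yes

Extension = 103 - 45 = 58 mm
Elongation = 58 / 45 x 100 = 128.9%
Minimum required: 74%
Meets specification: Yes


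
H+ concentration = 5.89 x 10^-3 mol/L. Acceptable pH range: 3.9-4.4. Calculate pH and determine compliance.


pH = -log10(5.89 x 10^-3) = 2.23
Range: 3.9 to 4.4
Compliant: No


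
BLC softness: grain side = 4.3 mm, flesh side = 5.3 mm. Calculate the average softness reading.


Average = (4.3 + 5.3) / 2
Average = 4.80 mm


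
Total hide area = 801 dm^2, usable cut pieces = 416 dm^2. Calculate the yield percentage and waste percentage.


Yield = 51.9%
Waste = 48.1%

Yield = 416 / 801 x 100 = 51.9%
Waste = 801 - 416 = 385 dm^2
Waste% = 100 - 51.9 = 48.1%


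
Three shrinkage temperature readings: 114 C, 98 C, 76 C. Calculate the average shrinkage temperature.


Average = (114 + 98 + 76) / 3
Average = 288 / 3 = 96.0 C


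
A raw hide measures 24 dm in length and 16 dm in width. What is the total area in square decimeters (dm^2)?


Area = length x width
Area = 24 x 16 = 384 dm^2


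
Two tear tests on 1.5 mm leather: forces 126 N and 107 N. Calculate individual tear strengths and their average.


Tear 1 = 126 / 1.5 = 84.0 N/mm
Tear 2 = 107 / 1.5 = 71.3 N/mm
Average = (84.0 + 71.3) / 2 = 77.7 N/mm


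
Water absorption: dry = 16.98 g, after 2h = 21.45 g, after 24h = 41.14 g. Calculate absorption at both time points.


WA (2h) = (21.45 - 16.98) / 16.98 x 100 = 26.3%
WA (24h) = (41.14 - 16.98) / 16.98 x 100 = 142.3%


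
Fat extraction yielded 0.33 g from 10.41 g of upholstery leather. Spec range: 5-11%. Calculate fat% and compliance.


Fat% = 0.33 / 10.41 x 100 = 3.2%
Spec range: 5-11%
Compliant: No


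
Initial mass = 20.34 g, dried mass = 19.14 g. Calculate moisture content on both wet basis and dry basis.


Wet basis = 5.9%
Dry basis = 6.3%

Moisture lost = 20.34 - 19.14 = 1.20 g
Wet basis MC = 1.20 / 20.34 x 100 = 5.9%
Dry basis MC = 1.20 / 19.14 x 100 = 6.3%


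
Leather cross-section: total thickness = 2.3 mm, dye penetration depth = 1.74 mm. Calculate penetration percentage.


75.7%

Penetration% = 1.74 / 2.3 x 100
Penetration = 75.7%


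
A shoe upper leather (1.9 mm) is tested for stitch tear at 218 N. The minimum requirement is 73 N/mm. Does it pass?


STS = 114.7 N/mm
Passes: Yes

STS = 218 / 1.9 = 114.7 N/mm
Minimum required: 73 N/mm
Passes: Yes


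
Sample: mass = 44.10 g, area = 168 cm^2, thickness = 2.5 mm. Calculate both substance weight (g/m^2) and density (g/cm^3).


Substance weight = 2625.0 g/m^2
Density = 1.050 g/cm^3


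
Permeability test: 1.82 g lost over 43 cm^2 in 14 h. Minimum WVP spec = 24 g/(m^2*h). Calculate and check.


WVP = 1.82 / (43 x 14) x 10000 = 30.23 g/(m^2*h)
Minimum: 24 g/(m^2*h)
Meets spec: Yes


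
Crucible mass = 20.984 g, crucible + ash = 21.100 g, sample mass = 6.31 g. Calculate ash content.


Ash mass = 21.100 - 20.984 = 0.116 g
Ash% = 0.116 / 6.31 x 100 = 1.84%


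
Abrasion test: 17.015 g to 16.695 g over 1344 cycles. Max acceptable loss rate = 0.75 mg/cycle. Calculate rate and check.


Rate = 0.238 mg/cycle
Passes: Yes

Loss = 17.015 - 16.695 = 0.320 g
Rate = 0.320 g / 1344 cycles x 1000 = 0.238 mg/cycle
Max = 0.75 mg/cycle
Passes: Yes


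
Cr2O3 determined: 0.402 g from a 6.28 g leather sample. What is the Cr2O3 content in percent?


6.40%

Cr2O3% = 0.402 / 6.28 x 100
Cr2O3% = 6.40%


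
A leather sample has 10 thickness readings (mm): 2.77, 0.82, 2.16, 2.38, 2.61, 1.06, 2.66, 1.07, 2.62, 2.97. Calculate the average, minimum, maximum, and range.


Average = 2.11 mm
Min = 0.82 mm
Max = 2.97 mm
Range = 2.15 mm

Sum = 21.12
Average = 21.12 / 10 = 2.11 mm
Minimum = 0.82 mm
Maximum = 2.97 mm
Range = 2.97 - 0.82 = 2.15 mm


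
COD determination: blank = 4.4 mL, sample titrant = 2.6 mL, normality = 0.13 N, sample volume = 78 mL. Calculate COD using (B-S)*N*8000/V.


24.0 mg/L

COD = (4.4 - 2.6) x 0.13 x 8000 / 78
COD = 1.8 x 0.13 x 8000 / 78
COD = 24.0 mg/L


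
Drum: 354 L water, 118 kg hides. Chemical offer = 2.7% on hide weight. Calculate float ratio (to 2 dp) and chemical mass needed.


Float ratio = 354 / 118 = 3.00
Chemical = 118 x 2.7 / 100 = 3.186 kg


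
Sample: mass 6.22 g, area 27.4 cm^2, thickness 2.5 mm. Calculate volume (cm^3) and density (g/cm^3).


Volume = 6.850 cm^3
Density = 0.908 g/cm^3

Thickness in cm = 2.5 / 10 = 0.25 cm
Volume = 27.4 x 0.25 = 6.850 cm^3
Density = 6.22 / 6.850 = 0.908 g/cm^3


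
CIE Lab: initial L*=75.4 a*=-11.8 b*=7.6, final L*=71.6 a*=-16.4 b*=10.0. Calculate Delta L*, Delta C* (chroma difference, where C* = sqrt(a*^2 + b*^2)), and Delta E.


Delta L* = -3.8
Delta C* = 5.17
Delta E = 6.43

Delta L* = 71.6 - 75.4 = -3.8
C1* = sqrt((-11.8)^2 + (7.6)^2) = 14.036
C2* = sqrt((-16.4)^2 + (10.0)^2) = 19.208
Delta C* = 19.208 - 14.036 = 5.17
Delta E = sqrt((-3.8)^2 + (-4.6)^2 + (2.4)^2) = 6.43


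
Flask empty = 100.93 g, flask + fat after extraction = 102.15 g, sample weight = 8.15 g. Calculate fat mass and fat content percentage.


Fat mass = 102.15 - 100.93 = 1.22 g
Fat% = 1.22 / 8.15 x 100 = 15.0%


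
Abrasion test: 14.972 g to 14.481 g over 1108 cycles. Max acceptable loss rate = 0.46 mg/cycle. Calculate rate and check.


Loss = 14.972 - 14.481 = 0.491 g
Rate = 0.491 g / 1108 cycles x 1000 = 0.443 mg/cycle
Max = 0.46 mg/cycle
Passes: Yes


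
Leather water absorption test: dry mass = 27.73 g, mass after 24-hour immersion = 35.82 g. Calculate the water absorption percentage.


29.2%


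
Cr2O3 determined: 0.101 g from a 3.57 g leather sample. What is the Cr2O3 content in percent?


2.83%


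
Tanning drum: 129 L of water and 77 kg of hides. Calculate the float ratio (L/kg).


Float ratio = water / hide weight
Ratio = 129 / 77 = 1.7


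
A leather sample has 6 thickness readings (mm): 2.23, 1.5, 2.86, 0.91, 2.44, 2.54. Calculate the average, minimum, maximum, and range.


Sum = 12.48
Average = 12.48 / 6 = 2.08 mm
Minimum = 0.91 mm
Maximum = 2.86 mm
Range = 2.86 - 0.91 = 1.95 mm


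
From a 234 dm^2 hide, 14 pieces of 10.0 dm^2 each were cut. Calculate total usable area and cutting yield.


Usable area = 140.0 dm^2
Yield = 59.8%

Total usable = 14 x 10.0 = 140.0 dm^2
Yield = 140.0 / 234 x 100 = 59.8%


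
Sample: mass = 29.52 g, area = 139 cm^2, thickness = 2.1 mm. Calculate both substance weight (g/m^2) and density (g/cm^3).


Substance weight = 2123.7 g/m^2
Density = 1.011 g/cm^3


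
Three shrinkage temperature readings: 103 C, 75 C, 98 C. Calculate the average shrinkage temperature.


92.0 C

Average = (103 + 75 + 98) / 3
Average = 276 / 3 = 92.0 C


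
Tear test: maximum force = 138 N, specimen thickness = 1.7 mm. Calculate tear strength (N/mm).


81.2 N/mm

Tear strength = force / thickness
Tear = 138 / 1.7 = 81.2 N/mm


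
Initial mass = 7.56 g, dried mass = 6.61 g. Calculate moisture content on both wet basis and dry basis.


Moisture lost = 7.56 - 6.61 = 0.95 g
Wet basis MC = 0.95 / 7.56 x 100 = 12.6%
Dry basis MC = 0.95 / 6.61 x 100 = 14.4%


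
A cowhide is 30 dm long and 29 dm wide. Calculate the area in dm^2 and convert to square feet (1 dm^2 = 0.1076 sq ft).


870 dm^2
93.61 sq ft

Area = 30 x 29 = 870 dm^2
Conversion: 870 x 0.1076 = 93.61 sq ft


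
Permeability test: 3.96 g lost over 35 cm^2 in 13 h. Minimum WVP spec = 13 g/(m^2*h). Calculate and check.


WVP = 3.96 / (35 x 13) x 10000 = 87.03 g/(m^2*h)
Minimum: 13 g/(m^2*h)
Meets spec: Yes


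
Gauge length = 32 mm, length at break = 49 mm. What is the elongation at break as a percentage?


53.1%

Extension = 49 - 32 = 17 mm
Elongation = 17 / 32 x 100 = 53.1%


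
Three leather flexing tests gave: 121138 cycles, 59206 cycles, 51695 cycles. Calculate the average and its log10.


Average = (121138 + 59206 + 51695) / 3 = 77346 cycles
log10(77346) = 4.89


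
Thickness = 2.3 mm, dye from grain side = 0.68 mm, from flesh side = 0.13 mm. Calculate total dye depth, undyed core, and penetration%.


Total dyed = 0.81 mm
Undyed core = 1.49 mm
Penetration = 35.2%

Total dyed = 0.68 + 0.13 = 0.81 mm
Undyed core = 2.3 - 0.81 = 1.49 mm
Penetration = 0.81 / 2.3 x 100 = 35.2%


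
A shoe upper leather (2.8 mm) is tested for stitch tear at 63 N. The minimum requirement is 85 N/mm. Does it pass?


STS = 22.5 N/mm
Passes: No

STS = 63 / 2.8 = 22.5 N/mm
Minimum required: 85 N/mm
Passes: No


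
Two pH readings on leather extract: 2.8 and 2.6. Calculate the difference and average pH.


Difference = |2.8 - 2.6| = 0.2
Average = (2.8 + 2.6) / 2 = 2.70


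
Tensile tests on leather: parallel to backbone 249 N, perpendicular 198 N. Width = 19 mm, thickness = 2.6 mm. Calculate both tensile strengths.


Parallel = 5.04 N/mm^2
Perpendicular = 4.01 N/mm^2

Area = 19 x 2.6 = 49.4 mm^2
TS (parallel) = 249 / 49.4 = 5.04 N/mm^2
TS (perpendicular) = 198 / 49.4 = 4.01 N/mm^2


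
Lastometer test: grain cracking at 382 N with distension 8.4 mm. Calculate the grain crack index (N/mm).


45.5 N/mm


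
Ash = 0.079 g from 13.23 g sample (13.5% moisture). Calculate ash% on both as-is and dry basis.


As-is ash = 0.60%
Dry-basis ash = 0.69%

As-is ash% = 0.079 / 13.23 x 100 = 0.60%
Dry mass = 13.23 x (100 - 13.5) / 100 = 11.44395 g
Dry-basis ash% = 0.079 / 11.44395 x 100 = 0.69%


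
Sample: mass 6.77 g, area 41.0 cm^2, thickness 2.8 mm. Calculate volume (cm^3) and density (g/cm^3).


Thickness in cm = 2.8 / 10 = 0.28 cm
Volume = 41.0 x 0.28 = 11.480 cm^3
Density = 6.77 / 11.480 = 0.590 g/cm^3


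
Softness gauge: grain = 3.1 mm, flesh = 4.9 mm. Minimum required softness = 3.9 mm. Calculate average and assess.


Average = (3.1 + 4.9) / 2 = 4.00 mm
Minimum = 3.9 mm
Meets requirement: Yes


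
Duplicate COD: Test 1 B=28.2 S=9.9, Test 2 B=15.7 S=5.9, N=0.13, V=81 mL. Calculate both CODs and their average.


COD1 = 235.0 mg/L
COD2 = 125.8 mg/L
Average = 180.4 mg/L

COD1 = (28.2 - 9.9) x 0.13 x 8000 / 81 = 235.0 mg/L
COD2 = (15.7 - 5.9) x 0.13 x 8000 / 81 = 125.8 mg/L
Average = (235.0 + 125.8) / 2 = 180.4 mg/L


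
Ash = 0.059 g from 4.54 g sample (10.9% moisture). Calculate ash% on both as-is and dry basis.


As-is ash% = 0.059 / 4.54 x 100 = 1.30%
Dry mass = 4.54 x (100 - 10.9) / 100 = 4.04514 g
Dry-basis ash% = 0.059 / 4.04514 x 100 = 1.46%


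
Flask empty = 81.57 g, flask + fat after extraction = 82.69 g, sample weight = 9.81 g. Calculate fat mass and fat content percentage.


Fat mass = 1.12 g
Fat content = 11.4%

Fat mass = 82.69 - 81.57 = 1.12 g
Fat% = 1.12 / 9.81 x 100 = 11.4%


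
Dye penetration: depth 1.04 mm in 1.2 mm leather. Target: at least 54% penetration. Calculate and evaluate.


Penetration = 86.7%
Meets target: Yes


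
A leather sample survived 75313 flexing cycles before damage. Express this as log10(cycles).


4.88


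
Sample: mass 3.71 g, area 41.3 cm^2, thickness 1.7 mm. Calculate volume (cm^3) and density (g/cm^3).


Thickness in cm = 1.7 / 10 = 0.17 cm
Volume = 41.3 x 0.17 = 7.021 cm^3
Density = 3.71 / 7.021 = 0.528 g/cm^3


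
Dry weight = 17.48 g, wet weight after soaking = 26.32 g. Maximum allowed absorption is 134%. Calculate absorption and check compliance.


Absorption = 50.6%
Compliant: Yes


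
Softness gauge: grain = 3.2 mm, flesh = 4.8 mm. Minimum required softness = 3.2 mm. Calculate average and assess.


Average softness = 4.00 mm
Meets requirement: Yes

Average = (3.2 + 4.8) / 2 = 4.00 mm
Minimum = 3.2 mm
Meets requirement: Yes


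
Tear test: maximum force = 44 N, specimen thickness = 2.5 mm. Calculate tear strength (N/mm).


Tear strength = force / thickness
Tear = 44 / 2.5 = 17.6 N/mm


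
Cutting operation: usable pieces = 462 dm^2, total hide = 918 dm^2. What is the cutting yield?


Yield = usable / total x 100
Yield = 462 / 918 x 100 = 50.3%


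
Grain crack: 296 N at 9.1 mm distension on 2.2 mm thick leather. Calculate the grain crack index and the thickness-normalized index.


Crack index = 296 / 9.1 = 32.5 N/mm
Normalized = 32.5 / 2.2 = 14.8 N/mm per mm


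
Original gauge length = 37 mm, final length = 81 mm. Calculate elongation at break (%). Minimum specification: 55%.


Extension = 81 - 37 = 44 mm
Elongation = 44 / 37 x 100 = 118.9%
Minimum required: 55%
Meets specification: Yes


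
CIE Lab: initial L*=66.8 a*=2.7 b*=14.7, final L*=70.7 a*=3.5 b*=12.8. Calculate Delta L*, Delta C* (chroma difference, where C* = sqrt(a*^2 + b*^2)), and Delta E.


Delta L* = 70.7 - 66.8 = 3.9
C1* = sqrt((2.7)^2 + (14.7)^2) = 14.946
C2* = sqrt((3.5)^2 + (12.8)^2) = 13.270
Delta C* = 13.270 - 14.946 = -1.68
Delta E = sqrt((3.9)^2 + (0.8)^2 + (-1.9)^2) = 4.41


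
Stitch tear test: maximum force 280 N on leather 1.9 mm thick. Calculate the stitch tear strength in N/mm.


147.4 N/mm


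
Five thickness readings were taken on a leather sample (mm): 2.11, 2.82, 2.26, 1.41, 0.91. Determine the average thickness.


1.90 mm


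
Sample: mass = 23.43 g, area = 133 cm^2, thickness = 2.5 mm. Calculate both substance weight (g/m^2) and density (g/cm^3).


Substance weight = 1761.7 g/m^2
Density = 0.705 g/cm^3


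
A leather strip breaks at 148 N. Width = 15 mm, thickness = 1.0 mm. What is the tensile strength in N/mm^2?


Cross-sectional area = 15 x 1.0 = 15.0 mm^2
Tensile strength = 148 / 15.0 = 9.87 N/mm^2


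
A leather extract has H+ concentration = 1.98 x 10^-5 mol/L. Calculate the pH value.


pH = 4.70

pH = -log10[H+]
pH = -log10(1.98 x 10^-5) = 4.70


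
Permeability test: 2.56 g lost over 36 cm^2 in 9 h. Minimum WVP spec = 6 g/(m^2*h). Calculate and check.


WVP = 79.01 g/(m^2*h)
Meets specification: Yes


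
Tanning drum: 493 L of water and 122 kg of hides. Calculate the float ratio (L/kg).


4.0


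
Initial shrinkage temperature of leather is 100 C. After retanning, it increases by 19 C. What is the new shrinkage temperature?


119 C

New Ts = 100 + 19 = 119 C


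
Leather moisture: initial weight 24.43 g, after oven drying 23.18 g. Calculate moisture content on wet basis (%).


5.1%

Moisture = 24.43 - 23.18 = 1.25 g
MC = 1.25 / 24.43 x 100 = 5.1%


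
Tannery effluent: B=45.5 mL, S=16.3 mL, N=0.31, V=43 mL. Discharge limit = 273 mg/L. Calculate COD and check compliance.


COD = 1684.1 mg/L
Compliant: No

COD = (45.5 - 16.3) x 0.31 x 8000 / 43 = 1684.1 mg/L
Limit: 273 mg/L
Compliant: No


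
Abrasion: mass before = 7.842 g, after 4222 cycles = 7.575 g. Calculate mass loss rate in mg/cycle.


Mass loss = 7.842 - 7.575 = 0.267 g
Rate = 0.267 / 4222 x 1000 = 0.063 mg/cycle


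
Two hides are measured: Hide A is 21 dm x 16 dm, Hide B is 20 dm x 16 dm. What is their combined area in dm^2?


Hide A area = 21 x 16 = 336 dm^2
Hide B area = 20 x 16 = 320 dm^2
Total = 336 + 320 = 656 dm^2


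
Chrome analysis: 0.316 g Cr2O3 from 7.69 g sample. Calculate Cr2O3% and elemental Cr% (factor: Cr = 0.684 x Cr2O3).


Cr2O3 = 4.11%
Cr = 2.81%


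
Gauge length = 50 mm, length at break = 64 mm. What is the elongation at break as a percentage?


28.0%


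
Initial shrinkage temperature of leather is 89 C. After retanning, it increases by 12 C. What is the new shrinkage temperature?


101 C

New Ts = 89 + 12 = 101 C


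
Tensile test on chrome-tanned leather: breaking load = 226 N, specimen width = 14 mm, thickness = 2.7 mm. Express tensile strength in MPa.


5.98 MPa

Cross-section = 14 x 2.7 = 37.8 mm^2
TS = 226 / 37.8 = 5.98 MPa
(1 N/mm^2 = 1 MPa)


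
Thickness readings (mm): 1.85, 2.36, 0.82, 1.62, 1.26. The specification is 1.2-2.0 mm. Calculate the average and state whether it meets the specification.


Average = 1.58 mm
Within specification: Yes

Sum = 7.91
Average = 7.91 / 5 = 1.58 mm
Specification range: 1.2 to 2.0 mm
Within spec: Yes


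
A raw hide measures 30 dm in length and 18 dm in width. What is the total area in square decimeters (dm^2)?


Area = length x width
Area = 30 x 18 = 540 dm^2


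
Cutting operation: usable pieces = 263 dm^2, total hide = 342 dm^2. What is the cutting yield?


76.9%

Yield = usable / total x 100
Yield = 263 / 342 x 100 = 76.9%


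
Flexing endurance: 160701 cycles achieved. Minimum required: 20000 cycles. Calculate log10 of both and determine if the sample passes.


Achieved: log10 = 5.21
Required: log10 = 4.30
Passes: Yes

log10(160701) = 5.21
log10(20000) = 4.30
Passes: Yes


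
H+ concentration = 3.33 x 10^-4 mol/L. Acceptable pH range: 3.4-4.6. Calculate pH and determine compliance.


pH = -log10(3.33 x 10^-4) = 3.48
Range: 3.4 to 4.6
Compliant: Yes


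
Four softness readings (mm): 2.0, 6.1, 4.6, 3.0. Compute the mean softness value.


3.93 mm

Sum = 2.0 + 6.1 + 4.6 + 3.0
Mean = 15.7 / 4 = 3.93 mm


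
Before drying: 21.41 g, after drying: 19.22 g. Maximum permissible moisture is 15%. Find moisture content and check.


MC = (21.41 - 19.22) / 21.41 x 100 = 10.2%
Maximum: 15%
Acceptable: Yes


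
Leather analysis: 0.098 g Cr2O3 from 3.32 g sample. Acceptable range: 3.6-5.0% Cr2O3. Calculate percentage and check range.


Cr2O3% = 0.098 / 3.32 x 100 = 2.95%
Acceptable range: 3.6 to 5.0%
Within range: No


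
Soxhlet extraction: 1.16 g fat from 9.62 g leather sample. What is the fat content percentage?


12.1%

Fat content = 1.16 / 9.62 x 100
Fat = 12.1%


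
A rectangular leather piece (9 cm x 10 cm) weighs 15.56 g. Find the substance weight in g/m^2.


Area = 9 x 10 = 90 cm^2
SW = 15.56 / 90 x 10000 = 1728.9 g/m^2


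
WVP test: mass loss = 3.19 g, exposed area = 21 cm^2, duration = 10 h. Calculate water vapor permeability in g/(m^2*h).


151.90 g/(m^2*h)

WVP = mass_loss / (area x time) x 10000
WVP = 3.19 / (21 x 10) x 10000
WVP = 3.19 / 210 x 10000 = 151.90 g/(m^2*h)


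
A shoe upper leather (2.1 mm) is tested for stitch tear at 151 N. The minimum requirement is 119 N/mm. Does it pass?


STS = 71.9 N/mm
Passes: No


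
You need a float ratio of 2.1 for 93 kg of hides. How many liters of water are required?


195.3 L

Water = hide weight x target ratio
Water = 93 x 2.1 = 195.3 L


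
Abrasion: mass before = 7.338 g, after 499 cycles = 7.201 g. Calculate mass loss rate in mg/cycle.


0.275 mg/cycle

Mass loss = 7.338 - 7.201 = 0.137 g
Rate = 0.137 / 499 x 1000 = 0.275 mg/cycle


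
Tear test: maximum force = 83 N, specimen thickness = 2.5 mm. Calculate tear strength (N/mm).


33.2 N/mm

Tear strength = force / thickness
Tear = 83 / 2.5 = 33.2 N/mm


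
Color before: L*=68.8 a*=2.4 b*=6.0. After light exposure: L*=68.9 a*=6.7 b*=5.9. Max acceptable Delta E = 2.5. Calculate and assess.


Delta E = 4.30
Passes: No

dL = 0.1, da = 4.3, db = -0.1
dE = sqrt((0.1)^2 + (4.3)^2 + (-0.1)^2) = 4.30
Max = 2.5
Passes: No


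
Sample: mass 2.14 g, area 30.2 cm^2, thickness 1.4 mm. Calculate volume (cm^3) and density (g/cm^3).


Thickness in cm = 1.4 / 10 = 0.14 cm
Volume = 30.2 x 0.14 = 4.228 cm^3
Density = 2.14 / 4.228 = 0.506 g/cm^3


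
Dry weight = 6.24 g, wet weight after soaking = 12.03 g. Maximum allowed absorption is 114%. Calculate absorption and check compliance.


Absorption = 92.8%
Compliant: Yes

WA = (12.03 - 6.24) / 6.24 x 100 = 92.8%
Maximum allowed: 114%
Compliant: Yes


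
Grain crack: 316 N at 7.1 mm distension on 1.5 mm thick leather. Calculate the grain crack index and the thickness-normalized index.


Crack index = 316 / 7.1 = 44.5 N/mm
Normalized = 44.5 / 1.5 = 29.7 N/mm per mm


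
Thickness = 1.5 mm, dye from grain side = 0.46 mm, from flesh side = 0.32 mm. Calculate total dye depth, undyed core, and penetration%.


Total dyed = 0.78 mm
Undyed core = 0.72 mm
Penetration = 52.0%

Total dyed = 0.46 + 0.32 = 0.78 mm
Undyed core = 1.5 - 0.78 = 0.72 mm
Penetration = 0.78 / 1.5 x 100 = 52.0%


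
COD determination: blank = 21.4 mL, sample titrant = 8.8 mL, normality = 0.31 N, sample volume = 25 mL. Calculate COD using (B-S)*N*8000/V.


COD = (21.4 - 8.8) x 0.31 x 8000 / 25
COD = 12.6 x 0.31 x 8000 / 25
COD = 1249.9 mg/L


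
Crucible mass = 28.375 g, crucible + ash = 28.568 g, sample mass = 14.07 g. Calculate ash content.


Ash mass = 0.193 g
Ash content = 1.37%

Ash mass = 28.568 - 28.375 = 0.193 g
Ash% = 0.193 / 14.07 x 100 = 1.37%


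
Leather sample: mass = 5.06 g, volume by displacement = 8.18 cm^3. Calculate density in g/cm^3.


Density = mass / volume
Density = 5.06 / 8.18 = 0.619 g/cm^3


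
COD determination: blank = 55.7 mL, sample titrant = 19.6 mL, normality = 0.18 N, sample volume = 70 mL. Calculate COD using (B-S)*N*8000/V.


COD = (55.7 - 19.6) x 0.18 x 8000 / 70
COD = 36.1 x 0.18 x 8000 / 70
COD = 742.6 mg/L


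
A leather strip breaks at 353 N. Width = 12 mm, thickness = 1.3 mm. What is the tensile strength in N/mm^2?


22.63 N/mm^2

Cross-sectional area = 12 x 1.3 = 15.6 mm^2
Tensile strength = 353 / 15.6 = 22.63 N/mm^2


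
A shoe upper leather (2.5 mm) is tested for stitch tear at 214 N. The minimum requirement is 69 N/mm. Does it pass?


STS = 214 / 2.5 = 85.6 N/mm
Minimum required: 69 N/mm
Passes: Yes


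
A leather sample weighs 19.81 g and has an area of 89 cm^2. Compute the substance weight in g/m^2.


2225.8 g/m^2


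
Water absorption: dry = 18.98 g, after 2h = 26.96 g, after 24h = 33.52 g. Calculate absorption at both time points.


2h absorption = 42.0%
24h absorption = 76.6%


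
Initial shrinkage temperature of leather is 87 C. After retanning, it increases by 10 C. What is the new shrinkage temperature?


97 C

New Ts = 87 + 10 = 97 C


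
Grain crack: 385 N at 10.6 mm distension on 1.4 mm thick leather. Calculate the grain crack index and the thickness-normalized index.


Crack index = 385 / 10.6 = 36.3 N/mm
Normalized = 36.3 / 1.4 = 25.9 N/mm per mm


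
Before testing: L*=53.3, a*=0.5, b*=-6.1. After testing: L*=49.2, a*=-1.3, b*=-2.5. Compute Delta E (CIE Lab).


dL = 49.2 - 53.3 = -4.1
da = -1.3 - 0.5 = -1.8
db = -2.5 - (-6.1) = 3.6
dE = sqrt((-4.1)^2 + (-1.8)^2 + (3.6)^2) = 5.75


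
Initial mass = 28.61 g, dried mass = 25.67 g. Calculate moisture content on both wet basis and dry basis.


Wet basis = 10.3%
Dry basis = 11.5%


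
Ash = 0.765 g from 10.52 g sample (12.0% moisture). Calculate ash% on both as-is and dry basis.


As-is ash% = 0.765 / 10.52 x 100 = 7.27%
Dry mass = 10.52 x (100 - 12.0) / 100 = 9.2576 g
Dry-basis ash% = 0.765 / 9.2576 x 100 = 8.26%


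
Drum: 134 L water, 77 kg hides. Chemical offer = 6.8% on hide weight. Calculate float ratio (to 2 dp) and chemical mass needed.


Float ratio = 1.74
Chemical needed = 5.236 kg

Float ratio = 134 / 77 = 1.74
Chemical = 77 x 6.8 / 100 = 5.236 kg


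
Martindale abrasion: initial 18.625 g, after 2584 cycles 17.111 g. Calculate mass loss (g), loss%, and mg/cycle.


Mass loss = 1.514 g
Loss = 8.13%
Rate = 0.586 mg/cycle

Loss = 18.625 - 17.111 = 1.514 g
Loss% = 1.514 / 18.625 x 100 = 8.13%
Rate = 1.514 / 2584 x 1000 = 0.586 mg/cycle


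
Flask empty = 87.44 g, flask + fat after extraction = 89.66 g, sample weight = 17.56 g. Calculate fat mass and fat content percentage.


Fat mass = 89.66 - 87.44 = 2.22 g
Fat% = 2.22 / 17.56 x 100 = 12.6%


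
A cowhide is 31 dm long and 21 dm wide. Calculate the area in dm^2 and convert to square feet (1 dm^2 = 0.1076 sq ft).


651 dm^2
70.05 sq ft

Area = 31 x 21 = 651 dm^2
Conversion: 651 x 0.1076 = 70.05 sq ft


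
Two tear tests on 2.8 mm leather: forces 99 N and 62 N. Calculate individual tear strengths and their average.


Tear 1 = 35.4 N/mm
Tear 2 = 22.1 N/mm
Average = 28.8 N/mm


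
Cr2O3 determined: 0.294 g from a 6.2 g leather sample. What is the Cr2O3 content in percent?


Cr2O3% = 0.294 / 6.2 x 100
Cr2O3% = 4.74%


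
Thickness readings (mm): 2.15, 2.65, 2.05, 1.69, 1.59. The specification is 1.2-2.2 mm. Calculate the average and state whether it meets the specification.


Sum = 10.13
Average = 10.13 / 5 = 2.03 mm
Specification range: 1.2 to 2.2 mm
Within spec: Yes


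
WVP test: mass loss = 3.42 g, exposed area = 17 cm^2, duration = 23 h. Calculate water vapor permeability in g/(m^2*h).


87.47 g/(m^2*h)

WVP = mass_loss / (area x time) x 10000
WVP = 3.42 / (17 x 23) x 10000
WVP = 3.42 / 391 x 10000 = 87.47 g/(m^2*h)


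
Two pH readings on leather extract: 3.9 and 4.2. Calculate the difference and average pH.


Difference = |3.9 - 4.2| = 0.3
Average = (3.9 + 4.2) / 2 = 4.05


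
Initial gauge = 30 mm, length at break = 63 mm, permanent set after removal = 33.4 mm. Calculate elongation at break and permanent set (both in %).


Elongation at break = (63 - 30) / 30 x 100 = 110.0%
Permanent set = (33.4 - 30) / 30 x 100 = 11.3%


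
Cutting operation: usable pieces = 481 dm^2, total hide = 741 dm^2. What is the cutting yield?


64.9%

Yield = usable / total x 100
Yield = 481 / 741 x 100 = 64.9%


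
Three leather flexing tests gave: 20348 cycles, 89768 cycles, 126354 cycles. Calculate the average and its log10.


Average = 78823 cycles
log10 = 4.90


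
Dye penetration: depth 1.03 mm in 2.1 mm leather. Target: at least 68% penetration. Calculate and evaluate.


Penetration = 1.03 / 2.1 x 100 = 49.0%
Target: 68%
Meets target: No


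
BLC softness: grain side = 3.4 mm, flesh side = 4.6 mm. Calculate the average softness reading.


4.00 mm

Average = (3.4 + 4.6) / 2
Average = 4.00 mm


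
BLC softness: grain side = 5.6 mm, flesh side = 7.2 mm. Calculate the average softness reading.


Average = (5.6 + 7.2) / 2
Average = 6.40 mm


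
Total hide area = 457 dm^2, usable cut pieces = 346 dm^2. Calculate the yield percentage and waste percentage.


Yield = 346 / 457 x 100 = 75.7%
Waste = 457 - 346 = 111 dm^2
Waste% = 100 - 75.7 = 24.3%


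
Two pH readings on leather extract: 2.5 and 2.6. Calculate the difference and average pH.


Difference = |2.5 - 2.6| = 0.1
Average = (2.5 + 2.6) / 2 = 2.55


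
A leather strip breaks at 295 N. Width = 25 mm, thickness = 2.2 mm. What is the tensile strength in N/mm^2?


5.36 N/mm^2

Cross-sectional area = 25 x 2.2 = 55.0 mm^2
Tensile strength = 295 / 55.0 = 5.36 N/mm^2


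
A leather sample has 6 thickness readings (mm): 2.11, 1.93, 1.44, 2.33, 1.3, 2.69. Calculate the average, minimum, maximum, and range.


Average = 1.97 mm
Min = 1.3 mm
Max = 2.69 mm
Range = 1.39 mm

Sum = 11.80
Average = 11.80 / 6 = 1.97 mm
Minimum = 1.3 mm
Maximum = 2.69 mm
Range = 2.69 - 1.3 = 1.39 mm


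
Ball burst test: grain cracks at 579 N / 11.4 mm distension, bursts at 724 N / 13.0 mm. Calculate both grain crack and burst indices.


Crack index = 50.8 N/mm
Burst index = 55.7 N/mm


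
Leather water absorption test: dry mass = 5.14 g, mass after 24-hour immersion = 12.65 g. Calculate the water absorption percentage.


Water absorbed = 12.65 - 5.14 = 7.51 g
WA% = 7.51 / 5.14 x 100 = 146.1%


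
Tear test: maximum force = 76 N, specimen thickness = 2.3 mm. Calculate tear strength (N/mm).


33.0 N/mm

Tear strength = force / thickness
Tear = 76 / 2.3 = 33.0 N/mm


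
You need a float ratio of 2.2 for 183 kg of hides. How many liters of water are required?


Water = hide weight x target ratio
Water = 183 x 2.2 = 402.6 L
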